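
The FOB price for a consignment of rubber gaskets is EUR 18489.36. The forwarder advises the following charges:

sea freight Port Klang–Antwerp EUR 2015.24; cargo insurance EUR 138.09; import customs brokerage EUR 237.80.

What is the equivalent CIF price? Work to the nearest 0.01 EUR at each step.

Not relevant to the conversion: brokerage — on the buyer under both terms; not part of either seller's price.
From FOB to CIF, the seller additionally bears: freight, insurance.
CIF price = 18489.36 + 2015.24 + 138.09 = 20642.69

CIF price: EUR 20642.69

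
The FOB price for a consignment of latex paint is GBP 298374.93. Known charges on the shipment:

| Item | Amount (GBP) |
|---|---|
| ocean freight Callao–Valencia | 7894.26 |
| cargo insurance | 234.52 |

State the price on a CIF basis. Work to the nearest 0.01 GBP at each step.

CIF price: GBP 306503.71

From FOB to CIF, the seller additionally bears: freight, insurance.
CIF price = 298374.93 + 7894.26 + 234.52 = 306503.71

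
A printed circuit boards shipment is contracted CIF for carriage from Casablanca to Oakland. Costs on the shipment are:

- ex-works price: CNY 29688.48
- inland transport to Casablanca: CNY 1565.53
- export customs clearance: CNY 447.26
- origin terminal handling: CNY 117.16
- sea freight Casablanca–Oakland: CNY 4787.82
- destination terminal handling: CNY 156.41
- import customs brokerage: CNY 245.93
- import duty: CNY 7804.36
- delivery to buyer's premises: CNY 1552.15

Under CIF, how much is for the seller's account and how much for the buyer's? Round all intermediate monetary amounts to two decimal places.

CIF: the seller pays costs through ocean freight and marine insurance to the destination port.
Seller's account: goods 29688.48 + inland to port 1565.53 + export clearance 447.26 + origin terminal 117.16 + freight 4787.82 = 36606.25
Buyer's account: destination terminal 156.41 + brokerage 245.93 + duty 7804.36 + delivery 1552.15 = 9758.85

Seller: CNY 36606.25; buyer: CNY 9758.85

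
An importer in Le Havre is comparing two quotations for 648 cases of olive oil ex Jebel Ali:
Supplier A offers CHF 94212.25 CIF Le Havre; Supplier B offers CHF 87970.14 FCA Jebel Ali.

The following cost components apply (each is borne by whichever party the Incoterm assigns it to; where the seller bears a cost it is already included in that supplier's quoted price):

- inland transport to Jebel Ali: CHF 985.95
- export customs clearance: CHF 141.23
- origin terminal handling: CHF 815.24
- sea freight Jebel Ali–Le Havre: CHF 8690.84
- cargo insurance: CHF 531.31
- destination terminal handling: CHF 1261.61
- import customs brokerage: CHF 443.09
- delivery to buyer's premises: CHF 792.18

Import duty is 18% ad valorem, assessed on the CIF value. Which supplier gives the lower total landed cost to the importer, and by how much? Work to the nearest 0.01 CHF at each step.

Supplier A (CIF):
The CIF price already equals the CIF value: 94212.25
Import duty = 94212.25 × 18% = 16958.21
Buyer bears (A): 1261.61 + 443.09 + 792.18 = 2496.88
Landed cost (A) = invoice 94212.25 + 2496.88 + duty 16958.21 = 113667.34
Supplier B (FCA):
CIF value = FCA price + origin terminal + freight + insurance = 87970.14 + 815.24 + 8690.84 + 531.31 = 98007.53
Import duty = 98007.53 × 18% = 17641.36
Buyer bears (B): 815.24 + 8690.84 + 531.31 + 1261.61 + 443.09 + 792.18 = 12534.27
Landed cost (B) = invoice 87970.14 + 12534.27 + duty 17641.36 = 118145.77
Difference = |113667.34 − 118145.77| = 4478.43

Supplier A is cheaper by CHF 4478.43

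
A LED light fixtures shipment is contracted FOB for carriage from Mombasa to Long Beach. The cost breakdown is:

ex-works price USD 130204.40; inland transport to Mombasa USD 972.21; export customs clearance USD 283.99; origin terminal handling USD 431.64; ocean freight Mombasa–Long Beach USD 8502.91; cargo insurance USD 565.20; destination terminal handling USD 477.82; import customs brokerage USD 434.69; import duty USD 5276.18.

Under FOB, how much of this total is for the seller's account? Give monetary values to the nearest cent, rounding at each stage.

FOB: the seller bears costs until goods are on board at the origin port; the buyer bears freight, insurance and all costs thereafter.
Seller's account: goods 130204.40 + inland to port 972.21 + export clearance 283.99 + origin terminal 431.64 = 131892.24
Buyer's account: freight 8502.91 + insurance 565.20 + destination terminal 477.82 + brokerage 434.69 + duty 5276.18 = 15256.80

Seller's account: USD 131892.24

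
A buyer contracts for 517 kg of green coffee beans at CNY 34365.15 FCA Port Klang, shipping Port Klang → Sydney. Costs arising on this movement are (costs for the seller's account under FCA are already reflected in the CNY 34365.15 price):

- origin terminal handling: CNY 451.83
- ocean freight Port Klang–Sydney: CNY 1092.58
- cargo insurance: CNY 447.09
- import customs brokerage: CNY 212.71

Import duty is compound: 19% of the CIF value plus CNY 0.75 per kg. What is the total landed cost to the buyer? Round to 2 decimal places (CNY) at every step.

Total landed cost: CNY 43864.87

FCA: the seller delivers export-cleared goods to the carrier; the buyer bears costs from that point.
CIF value = FCA price + origin terminal + freight + insurance = 34365.15 + 451.83 + 1092.58 + 447.09 = 36356.65
Ad valorem component: 36356.65 × 19% = 6907.76
Specific component: 517 × 0.75 = 387.75
Import duty = 6907.76 + 387.75 = 7295.51
Buyer bears: origin terminal 451.83 + freight 1092.58 + insurance 447.09 + brokerage 212.71 + duty 7295.51 = 9499.72
Landed cost = invoice 34365.15 + 9499.72 = 43864.87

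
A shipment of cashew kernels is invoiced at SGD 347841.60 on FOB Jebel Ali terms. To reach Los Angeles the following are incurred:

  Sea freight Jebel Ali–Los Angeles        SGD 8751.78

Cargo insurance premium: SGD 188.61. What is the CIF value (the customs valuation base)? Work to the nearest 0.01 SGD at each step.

CIF = FOB price + freight + insurance
CIF = 347841.60 + 8751.78 + 188.61 = 356781.99

CIF value: SGD 356781.99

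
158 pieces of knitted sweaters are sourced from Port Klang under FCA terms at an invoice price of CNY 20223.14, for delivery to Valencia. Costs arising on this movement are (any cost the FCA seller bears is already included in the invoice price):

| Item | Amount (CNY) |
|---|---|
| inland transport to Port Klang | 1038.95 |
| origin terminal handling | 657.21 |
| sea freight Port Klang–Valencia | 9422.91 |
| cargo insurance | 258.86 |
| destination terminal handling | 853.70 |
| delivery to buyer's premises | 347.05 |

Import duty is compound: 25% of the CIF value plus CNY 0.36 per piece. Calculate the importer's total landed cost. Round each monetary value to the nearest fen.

FCA: the seller delivers export-cleared goods to the carrier; the buyer bears costs from that point.
Already in the invoice (seller's account under FCA): inland to port — exclude.
CIF value = FCA price + origin terminal + freight + insurance = 20223.14 + 657.21 + 9422.91 + 258.86 = 30562.12
Ad valorem component: 30562.12 × 25% = 7640.53
Specific component: 158 × 0.36 = 56.88
Import duty = 7640.53 + 56.88 = 7697.41
Buyer bears: origin terminal 657.21 + freight 9422.91 + insurance 258.86 + destination terminal 853.70 + delivery 347.05 + duty 7697.41 = 19237.14
Landed cost = invoice 20223.14 + 19237.14 = 39460.28

Total landed cost: CNY 39460.28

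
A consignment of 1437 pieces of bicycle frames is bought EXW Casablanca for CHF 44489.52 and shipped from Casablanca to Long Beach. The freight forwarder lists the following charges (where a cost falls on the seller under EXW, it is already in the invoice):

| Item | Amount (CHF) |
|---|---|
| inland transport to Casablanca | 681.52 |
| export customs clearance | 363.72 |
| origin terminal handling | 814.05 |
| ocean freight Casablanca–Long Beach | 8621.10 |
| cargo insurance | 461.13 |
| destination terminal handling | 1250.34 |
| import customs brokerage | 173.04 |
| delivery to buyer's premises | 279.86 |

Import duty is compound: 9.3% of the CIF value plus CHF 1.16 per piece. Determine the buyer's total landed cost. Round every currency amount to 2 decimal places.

EXW: the seller makes goods available at their premises; the buyer bears all onward costs.
CIF value = EXW price + inland to port + export clearance + origin terminal + freight + insurance = 44489.52 + 681.52 + 363.72 + 814.05 + 8621.10 + 461.13 = 55431.04
Ad valorem component: 55431.04 × 9.3% = 5155.09
Specific component: 1437 × 1.16 = 1666.92
Import duty = 5155.09 + 1666.92 = 6822.01
Buyer bears: inland to port 681.52 + export clearance 363.72 + origin terminal 814.05 + freight 8621.10 + insurance 461.13 + destination terminal 1250.34 + brokerage 173.04 + delivery 279.86 + duty 6822.01 = 19466.77
Landed cost = invoice 44489.52 + 19466.77 = 63956.29

Total landed cost: CHF 63956.29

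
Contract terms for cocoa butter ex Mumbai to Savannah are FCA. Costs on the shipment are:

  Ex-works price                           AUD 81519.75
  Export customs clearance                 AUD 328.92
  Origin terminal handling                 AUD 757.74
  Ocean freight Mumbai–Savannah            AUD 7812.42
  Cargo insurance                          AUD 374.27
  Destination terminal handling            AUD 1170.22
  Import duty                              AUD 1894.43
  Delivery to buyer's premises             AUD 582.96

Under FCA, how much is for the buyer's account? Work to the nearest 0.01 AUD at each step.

Buyer's account: AUD 12592.04

FCA: the seller delivers export-cleared goods to the carrier; the buyer bears costs from that point.
Seller's account: goods 81519.75 + export clearance 328.92 = 81848.67
Buyer's account: origin terminal 757.74 + freight 7812.42 + insurance 374.27 + destination terminal 1170.22 + duty 1894.43 + delivery 582.96 = 12592.04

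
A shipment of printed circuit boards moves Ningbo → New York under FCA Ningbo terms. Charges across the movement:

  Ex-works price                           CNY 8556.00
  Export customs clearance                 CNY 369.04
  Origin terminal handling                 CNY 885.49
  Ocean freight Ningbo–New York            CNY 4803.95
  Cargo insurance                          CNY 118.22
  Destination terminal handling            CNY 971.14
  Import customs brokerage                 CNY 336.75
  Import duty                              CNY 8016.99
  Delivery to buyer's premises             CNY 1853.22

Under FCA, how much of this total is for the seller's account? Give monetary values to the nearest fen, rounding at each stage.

Seller's account: CNY 8925.04

FCA: the seller delivers export-cleared goods to the carrier; the buyer bears costs from that point.
Seller's account: goods 8556.00 + export clearance 369.04 = 8925.04
Buyer's account: origin terminal 885.49 + freight 4803.95 + insurance 118.22 + destination terminal 971.14 + brokerage 336.75 + duty 8016.99 + delivery 1853.22 = 16985.76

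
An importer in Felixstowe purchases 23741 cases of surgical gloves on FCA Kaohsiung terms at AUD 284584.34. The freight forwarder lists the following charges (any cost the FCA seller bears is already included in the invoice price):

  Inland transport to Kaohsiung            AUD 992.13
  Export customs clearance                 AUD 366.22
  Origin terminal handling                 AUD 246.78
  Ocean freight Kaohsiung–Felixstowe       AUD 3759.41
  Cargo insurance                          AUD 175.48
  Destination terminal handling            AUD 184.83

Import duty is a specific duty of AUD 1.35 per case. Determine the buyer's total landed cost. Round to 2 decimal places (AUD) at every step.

FCA: the seller delivers export-cleared goods to the carrier; the buyer bears costs from that point.
Already in the invoice (seller's account under FCA): inland to port, export clearance — exclude.
CIF value = FCA price + origin terminal + freight + insurance = 284584.34 + 246.78 + 3759.41 + 175.48 = 288766.01
Import duty = 23741 × 1.35 = 32050.35
Buyer bears: origin terminal 246.78 + freight 3759.41 + insurance 175.48 + destination terminal 184.83 + duty 32050.35 = 36416.85
Landed cost = invoice 284584.34 + 36416.85 = 321001.19

Total landed cost: AUD 321001.19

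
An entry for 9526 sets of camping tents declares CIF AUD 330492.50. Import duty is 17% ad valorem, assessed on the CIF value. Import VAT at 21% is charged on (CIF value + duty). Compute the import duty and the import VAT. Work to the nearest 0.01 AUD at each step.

Import duty: AUD 56183.73; import VAT: AUD 81202.01

Import duty = 330492.50 × 17% = 56183.73
VAT base = CIF + duty = 330492.50 + 56183.73 = 386676.23
Import VAT = 386676.23 × 21% = 81202.01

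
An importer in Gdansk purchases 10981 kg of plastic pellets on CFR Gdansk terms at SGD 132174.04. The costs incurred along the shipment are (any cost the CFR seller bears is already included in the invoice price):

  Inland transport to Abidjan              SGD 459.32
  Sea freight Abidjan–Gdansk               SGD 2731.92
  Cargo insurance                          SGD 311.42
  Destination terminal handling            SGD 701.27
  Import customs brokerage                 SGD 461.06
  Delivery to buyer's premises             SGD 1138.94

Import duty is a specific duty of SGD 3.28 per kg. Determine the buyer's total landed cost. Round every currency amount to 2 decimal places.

Total landed cost: SGD 170804.41

CFR: the seller pays costs through ocean freight to the destination port, but not insurance.
Already in the invoice (seller's account under CFR): inland to port, freight — exclude.
CIF value = CFR price + insurance = 132174.04 + 311.42 = 132485.46
Import duty = 10981 × 3.28 = 36017.68
Buyer bears: insurance 311.42 + destination terminal 701.27 + brokerage 461.06 + delivery 1138.94 + duty 36017.68 = 38630.37
Landed cost = invoice 132174.04 + 38630.37 = 170804.41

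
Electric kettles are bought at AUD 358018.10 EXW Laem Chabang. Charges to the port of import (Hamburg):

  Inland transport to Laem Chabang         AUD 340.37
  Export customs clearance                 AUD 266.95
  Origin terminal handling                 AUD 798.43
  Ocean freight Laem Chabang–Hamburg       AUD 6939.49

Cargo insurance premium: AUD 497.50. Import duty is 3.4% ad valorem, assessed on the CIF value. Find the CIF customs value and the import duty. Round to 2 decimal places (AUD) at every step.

CIF value: AUD 366860.84; import duty: AUD 12473.27

CIF = EXW price + pre-shipment costs + freight + insurance
CIF = 358018.10 + 340.37 + 266.95 + 798.43 + 6939.49 + 497.50 = 366860.84
Import duty = 366860.84 × 3.4% = 12473.27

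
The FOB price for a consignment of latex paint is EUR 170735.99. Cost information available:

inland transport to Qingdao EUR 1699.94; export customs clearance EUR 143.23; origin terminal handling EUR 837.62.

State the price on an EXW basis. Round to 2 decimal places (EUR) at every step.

From FOB to EXW, the seller no longer bears: inland to port, export clearance, origin terminal.
EXW price = 170735.99 − 1699.94 − 143.23 − 837.62 = 168055.20

EXW price: EUR 168055.20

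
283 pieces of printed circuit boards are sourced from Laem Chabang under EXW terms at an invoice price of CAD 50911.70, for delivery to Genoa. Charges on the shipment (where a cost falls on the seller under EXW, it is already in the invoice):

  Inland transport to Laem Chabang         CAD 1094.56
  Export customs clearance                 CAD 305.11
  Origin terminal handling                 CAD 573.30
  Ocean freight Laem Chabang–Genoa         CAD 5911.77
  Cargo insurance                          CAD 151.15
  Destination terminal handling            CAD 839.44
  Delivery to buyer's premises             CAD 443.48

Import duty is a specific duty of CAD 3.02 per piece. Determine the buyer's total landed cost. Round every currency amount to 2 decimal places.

EXW: the seller makes goods available at their premises; the buyer bears all onward costs.
CIF value = EXW price + inland to port + export clearance + origin terminal + freight + insurance = 50911.70 + 1094.56 + 305.11 + 573.30 + 5911.77 + 151.15 = 58947.59
Import duty = 283 × 3.02 = 854.66
Buyer bears: inland to port 1094.56 + export clearance 305.11 + origin terminal 573.30 + freight 5911.77 + insurance 151.15 + destination terminal 839.44 + delivery 443.48 + duty 854.66 = 10173.47
Landed cost = invoice 50911.70 + 10173.47 = 61085.17

Total landed cost: CAD 61085.17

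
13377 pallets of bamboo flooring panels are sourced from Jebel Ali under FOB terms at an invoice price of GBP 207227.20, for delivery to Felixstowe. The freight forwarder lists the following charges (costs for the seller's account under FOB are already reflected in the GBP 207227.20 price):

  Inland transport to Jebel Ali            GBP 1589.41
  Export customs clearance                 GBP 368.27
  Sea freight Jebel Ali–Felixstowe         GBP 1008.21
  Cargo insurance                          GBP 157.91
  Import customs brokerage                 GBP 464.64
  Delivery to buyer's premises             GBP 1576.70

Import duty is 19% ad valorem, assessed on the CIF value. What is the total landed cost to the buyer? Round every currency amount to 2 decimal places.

FOB: the seller bears costs until goods are on board at the origin port; the buyer bears freight, insurance and all costs thereafter.
Already in the invoice (seller's account under FOB): inland to port, export clearance — exclude.
CIF value = FOB price + freight + insurance = 207227.20 + 1008.21 + 157.91 = 208393.32
Import duty = 208393.32 × 19% = 39594.73
Buyer bears: freight 1008.21 + insurance 157.91 + brokerage 464.64 + delivery 1576.70 + duty 39594.73 = 42802.19
Landed cost = invoice 207227.20 + 42802.19 = 250029.39

Total landed cost: GBP 250029.39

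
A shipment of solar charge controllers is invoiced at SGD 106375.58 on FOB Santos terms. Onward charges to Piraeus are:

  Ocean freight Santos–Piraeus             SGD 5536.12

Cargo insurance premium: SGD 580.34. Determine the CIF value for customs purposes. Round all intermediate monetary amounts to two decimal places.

CIF value: SGD 112492.04

CIF = FOB price + freight + insurance
CIF = 106375.58 + 5536.12 + 580.34 = 112492.04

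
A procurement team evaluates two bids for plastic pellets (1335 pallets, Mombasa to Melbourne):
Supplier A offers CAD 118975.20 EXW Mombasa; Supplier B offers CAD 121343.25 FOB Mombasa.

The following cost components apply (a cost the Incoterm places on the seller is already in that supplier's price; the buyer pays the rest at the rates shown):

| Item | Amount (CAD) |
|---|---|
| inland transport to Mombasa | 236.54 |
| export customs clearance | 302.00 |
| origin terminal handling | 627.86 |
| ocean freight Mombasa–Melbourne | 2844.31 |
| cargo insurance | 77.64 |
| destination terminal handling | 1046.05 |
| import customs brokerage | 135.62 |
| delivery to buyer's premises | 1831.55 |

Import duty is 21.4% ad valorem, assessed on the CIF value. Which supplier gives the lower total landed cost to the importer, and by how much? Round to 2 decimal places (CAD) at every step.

Supplier A (EXW):
CIF value = EXW price + inland to port + export clearance + origin terminal + freight + insurance = 118975.20 + 236.54 + 302.00 + 627.86 + 2844.31 + 77.64 = 123063.55
Import duty = 123063.55 × 21.4% = 26335.60
Buyer bears (A): 236.54 + 302.00 + 627.86 + 2844.31 + 77.64 + 1046.05 + 135.62 + 1831.55 = 7101.57
Landed cost (A) = invoice 118975.20 + 7101.57 + duty 26335.60 = 152412.37
Supplier B (FOB):
CIF value = FOB price + freight + insurance = 121343.25 + 2844.31 + 77.64 = 124265.20
Import duty = 124265.20 × 21.4% = 26592.75
Buyer bears (B): 2844.31 + 77.64 + 1046.05 + 135.62 + 1831.55 = 5935.17
Landed cost (B) = invoice 121343.25 + 5935.17 + duty 26592.75 = 153871.17
Difference = |152412.37 − 153871.17| = 1458.80

Supplier A is cheaper by CAD 1458.80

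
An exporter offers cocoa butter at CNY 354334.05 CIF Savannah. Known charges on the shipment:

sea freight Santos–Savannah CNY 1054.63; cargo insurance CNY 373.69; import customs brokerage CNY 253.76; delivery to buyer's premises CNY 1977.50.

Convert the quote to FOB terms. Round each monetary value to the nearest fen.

FOB price: CNY 352905.73

Not relevant to the conversion: delivery, brokerage — on the buyer under both terms; not part of either seller's price.
From CIF to FOB, the seller no longer bears: freight, insurance.
FOB price = 354334.05 − 1054.63 − 373.69 = 352905.73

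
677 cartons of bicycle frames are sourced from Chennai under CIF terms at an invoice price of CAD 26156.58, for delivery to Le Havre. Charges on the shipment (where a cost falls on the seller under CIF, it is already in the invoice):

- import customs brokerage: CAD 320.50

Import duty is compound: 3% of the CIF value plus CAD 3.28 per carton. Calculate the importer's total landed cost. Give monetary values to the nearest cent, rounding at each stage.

CIF: the seller pays costs through ocean freight and marine insurance to the destination port.
The CIF price already equals the CIF value: 26156.58
Ad valorem component: 26156.58 × 3% = 784.70
Specific component: 677 × 3.28 = 2220.56
Import duty = 784.70 + 2220.56 = 3005.26
Buyer bears: brokerage 320.50 + duty 3005.26 = 3325.76
Landed cost = invoice 26156.58 + 3325.76 = 29482.34

Total landed cost: CAD 29482.34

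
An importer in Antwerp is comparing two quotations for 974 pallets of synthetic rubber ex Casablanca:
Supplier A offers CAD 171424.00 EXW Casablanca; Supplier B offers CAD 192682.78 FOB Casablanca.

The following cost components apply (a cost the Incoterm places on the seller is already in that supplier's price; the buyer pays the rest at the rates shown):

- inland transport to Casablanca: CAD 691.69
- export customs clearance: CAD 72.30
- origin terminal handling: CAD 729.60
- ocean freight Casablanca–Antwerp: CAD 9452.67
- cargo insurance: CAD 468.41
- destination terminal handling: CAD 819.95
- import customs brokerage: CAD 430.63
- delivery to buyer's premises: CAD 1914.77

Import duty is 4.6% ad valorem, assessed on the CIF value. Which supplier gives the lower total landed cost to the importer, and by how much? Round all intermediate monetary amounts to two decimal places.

Supplier A is cheaper by CAD 20674.39

Supplier A (EXW):
CIF value = EXW price + inland to port + export clearance + origin terminal + freight + insurance = 171424.00 + 691.69 + 72.30 + 729.60 + 9452.67 + 468.41 = 182838.67
Import duty = 182838.67 × 4.6% = 8410.58
Buyer bears (A): 691.69 + 72.30 + 729.60 + 9452.67 + 468.41 + 819.95 + 430.63 + 1914.77 = 14580.02
Landed cost (A) = invoice 171424.00 + 14580.02 + duty 8410.58 = 194414.60
Supplier B (FOB):
CIF value = FOB price + freight + insurance = 192682.78 + 9452.67 + 468.41 = 202603.86
Import duty = 202603.86 × 4.6% = 9319.78
Buyer bears (B): 9452.67 + 468.41 + 819.95 + 430.63 + 1914.77 = 13086.43
Landed cost (B) = invoice 192682.78 + 13086.43 + duty 9319.78 = 215088.99
Difference = |194414.60 − 215088.99| = 20674.39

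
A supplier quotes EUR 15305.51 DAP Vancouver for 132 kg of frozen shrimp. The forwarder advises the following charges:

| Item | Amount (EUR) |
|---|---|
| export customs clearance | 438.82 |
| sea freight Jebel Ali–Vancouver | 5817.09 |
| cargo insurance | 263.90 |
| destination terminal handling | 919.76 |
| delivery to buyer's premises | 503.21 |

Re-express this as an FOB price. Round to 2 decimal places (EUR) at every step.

Not relevant to the conversion: export clearance — on the seller under both DAP and FOB; already in the DAP price and stays in the FOB price.
From DAP to FOB, the seller no longer bears: freight, insurance, destination terminal, delivery.
FOB price = 15305.51 − 5817.09 − 263.90 − 919.76 − 503.21 = 7801.55

FOB price: EUR 7801.55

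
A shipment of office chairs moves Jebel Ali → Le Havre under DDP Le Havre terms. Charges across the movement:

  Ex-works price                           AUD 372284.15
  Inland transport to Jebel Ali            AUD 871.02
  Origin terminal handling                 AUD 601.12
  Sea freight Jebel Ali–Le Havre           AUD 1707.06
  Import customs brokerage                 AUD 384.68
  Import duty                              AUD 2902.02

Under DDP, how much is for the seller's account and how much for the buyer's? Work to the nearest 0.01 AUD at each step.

DDP: the seller bears all costs including import duty.
Seller's account: goods 372284.15 + inland to port 871.02 + origin terminal 601.12 + freight 1707.06 + brokerage 384.68 + duty 2902.02 = 378750.05
Buyer's account: 0.00

Seller: AUD 378750.05; buyer: AUD 0.00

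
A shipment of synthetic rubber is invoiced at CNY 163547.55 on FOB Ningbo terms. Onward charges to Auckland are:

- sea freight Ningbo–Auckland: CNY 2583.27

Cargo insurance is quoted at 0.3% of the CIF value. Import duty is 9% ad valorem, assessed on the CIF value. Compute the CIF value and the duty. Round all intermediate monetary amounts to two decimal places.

Let C be the CIF value. C = FOB price + freight + 0.3% × C
C − 0.3% × C = 163547.55 + 2583.27
0.997 × C = 166130.82
C = 166130.82 / 0.997 = 166630.71
Insurance premium = 0.3% × 166630.71 = 499.89
Import duty = 166630.71 × 9% = 14996.76

CIF value: CNY 166630.71; import duty: CNY 14996.76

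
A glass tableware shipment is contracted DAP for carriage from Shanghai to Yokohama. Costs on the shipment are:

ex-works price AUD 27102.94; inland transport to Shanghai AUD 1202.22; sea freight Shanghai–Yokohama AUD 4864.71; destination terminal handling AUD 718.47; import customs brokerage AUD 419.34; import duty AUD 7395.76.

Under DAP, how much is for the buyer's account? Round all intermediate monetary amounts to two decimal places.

Buyer's account: AUD 7815.10

DAP: the seller bears all costs to the named destination except import duty and clearance.
Seller's account: goods 27102.94 + inland to port 1202.22 + freight 4864.71 + destination terminal 718.47 = 33888.34
Buyer's account: brokerage 419.34 + duty 7395.76 = 7815.10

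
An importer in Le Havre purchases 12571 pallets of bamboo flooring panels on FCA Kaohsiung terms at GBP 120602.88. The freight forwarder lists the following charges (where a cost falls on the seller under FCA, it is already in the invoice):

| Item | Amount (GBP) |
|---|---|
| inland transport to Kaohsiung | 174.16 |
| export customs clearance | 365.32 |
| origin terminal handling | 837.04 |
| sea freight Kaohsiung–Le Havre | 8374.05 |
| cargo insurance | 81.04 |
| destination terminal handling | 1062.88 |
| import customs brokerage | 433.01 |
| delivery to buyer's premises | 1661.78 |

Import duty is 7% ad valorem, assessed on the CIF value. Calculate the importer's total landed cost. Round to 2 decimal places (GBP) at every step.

Total landed cost: GBP 142145.33

FCA: the seller delivers export-cleared goods to the carrier; the buyer bears costs from that point.
Already in the invoice (seller's account under FCA): inland to port, export clearance — exclude.
CIF value = FCA price + origin terminal + freight + insurance = 120602.88 + 837.04 + 8374.05 + 81.04 = 129895.01
Import duty = 129895.01 × 7% = 9092.65
Buyer bears: origin terminal 837.04 + freight 8374.05 + insurance 81.04 + destination terminal 1062.88 + brokerage 433.01 + delivery 1661.78 + duty 9092.65 = 21542.45
Landed cost = invoice 120602.88 + 21542.45 = 142145.33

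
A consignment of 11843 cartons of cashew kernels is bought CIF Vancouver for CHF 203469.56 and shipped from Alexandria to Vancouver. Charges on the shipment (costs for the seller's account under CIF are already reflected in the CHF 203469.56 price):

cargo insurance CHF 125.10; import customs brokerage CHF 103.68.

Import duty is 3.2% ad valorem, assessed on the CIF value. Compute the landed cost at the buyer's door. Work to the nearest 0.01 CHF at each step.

CIF: the seller pays costs through ocean freight and marine insurance to the destination port.
Already in the invoice (seller's account under CIF): insurance — exclude.
The CIF price already equals the CIF value: 203469.56
Import duty = 203469.56 × 3.2% = 6511.03
Buyer bears: brokerage 103.68 + duty 6511.03 = 6614.71
Landed cost = invoice 203469.56 + 6614.71 = 210084.27

Total landed cost: CHF 210084.27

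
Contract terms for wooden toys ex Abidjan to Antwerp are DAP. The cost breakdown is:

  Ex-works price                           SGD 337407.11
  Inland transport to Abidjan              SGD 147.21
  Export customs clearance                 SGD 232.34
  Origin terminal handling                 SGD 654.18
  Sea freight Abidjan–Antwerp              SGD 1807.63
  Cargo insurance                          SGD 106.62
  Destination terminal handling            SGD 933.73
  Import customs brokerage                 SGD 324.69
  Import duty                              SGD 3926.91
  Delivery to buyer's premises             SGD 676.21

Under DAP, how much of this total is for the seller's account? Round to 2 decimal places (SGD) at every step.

DAP: the seller bears all costs to the named destination except import duty and clearance.
Seller's account: goods 337407.11 + inland to port 147.21 + export clearance 232.34 + origin terminal 654.18 + freight 1807.63 + insurance 106.62 + destination terminal 933.73 + delivery 676.21 = 341965.03
Buyer's account: brokerage 324.69 + duty 3926.91 = 4251.60

Seller's account: SGD 341965.03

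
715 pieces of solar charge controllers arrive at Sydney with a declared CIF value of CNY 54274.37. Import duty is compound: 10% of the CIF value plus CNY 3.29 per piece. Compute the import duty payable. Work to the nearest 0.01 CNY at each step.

Ad valorem component: 54274.37 × 10% = 5427.44
Specific component: 715 × 3.29 = 2352.35
Import duty = 5427.44 + 2352.35 = 7779.79

Import duty: CNY 7779.79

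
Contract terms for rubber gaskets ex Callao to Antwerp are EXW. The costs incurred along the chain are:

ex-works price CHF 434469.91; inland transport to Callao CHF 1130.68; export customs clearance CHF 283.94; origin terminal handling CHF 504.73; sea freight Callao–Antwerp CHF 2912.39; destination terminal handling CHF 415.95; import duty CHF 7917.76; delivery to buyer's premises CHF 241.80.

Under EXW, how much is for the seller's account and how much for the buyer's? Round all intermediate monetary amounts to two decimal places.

EXW: the seller makes goods available at their premises; the buyer bears all onward costs.
Seller's account: goods 434469.91 = 434469.91
Buyer's account: inland to port 1130.68 + export clearance 283.94 + origin terminal 504.73 + freight 2912.39 + destination terminal 415.95 + duty 7917.76 + delivery 241.80 = 13407.25

Seller: CHF 434469.91; buyer: CHF 13407.25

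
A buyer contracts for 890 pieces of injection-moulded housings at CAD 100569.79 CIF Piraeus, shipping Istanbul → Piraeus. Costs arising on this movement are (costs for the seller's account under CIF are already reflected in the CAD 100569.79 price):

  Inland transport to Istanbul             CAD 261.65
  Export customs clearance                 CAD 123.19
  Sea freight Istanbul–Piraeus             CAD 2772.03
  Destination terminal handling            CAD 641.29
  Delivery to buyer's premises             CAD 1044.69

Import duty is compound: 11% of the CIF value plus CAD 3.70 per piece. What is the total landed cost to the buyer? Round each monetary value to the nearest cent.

CIF: the seller pays costs through ocean freight and marine insurance to the destination port.
Already in the invoice (seller's account under CIF): inland to port, export clearance, freight — exclude.
The CIF price already equals the CIF value: 100569.79
Ad valorem component: 100569.79 × 11% = 11062.68
Specific component: 890 × 3.70 = 3293.00
Import duty = 11062.68 + 3293.00 = 14355.68
Buyer bears: destination terminal 641.29 + delivery 1044.69 + duty 14355.68 = 16041.66
Landed cost = invoice 100569.79 + 16041.66 = 116611.45

Total landed cost: CAD 116611.45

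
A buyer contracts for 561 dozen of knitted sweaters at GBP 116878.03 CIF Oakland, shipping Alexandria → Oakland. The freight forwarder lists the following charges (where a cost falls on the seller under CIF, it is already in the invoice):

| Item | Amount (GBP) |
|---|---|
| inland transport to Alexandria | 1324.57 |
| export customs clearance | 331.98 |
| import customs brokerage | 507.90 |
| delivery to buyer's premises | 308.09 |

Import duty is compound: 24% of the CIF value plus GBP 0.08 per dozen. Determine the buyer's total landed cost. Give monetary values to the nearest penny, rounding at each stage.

Total landed cost: GBP 145789.63

CIF: the seller pays costs through ocean freight and marine insurance to the destination port.
Already in the invoice (seller's account under CIF): inland to port, export clearance — exclude.
The CIF price already equals the CIF value: 116878.03
Ad valorem component: 116878.03 × 24% = 28050.73
Specific component: 561 × 0.08 = 44.88
Import duty = 28050.73 + 44.88 = 28095.61
Buyer bears: brokerage 507.90 + delivery 308.09 + duty 28095.61 = 28911.60
Landed cost = invoice 116878.03 + 28911.60 = 145789.63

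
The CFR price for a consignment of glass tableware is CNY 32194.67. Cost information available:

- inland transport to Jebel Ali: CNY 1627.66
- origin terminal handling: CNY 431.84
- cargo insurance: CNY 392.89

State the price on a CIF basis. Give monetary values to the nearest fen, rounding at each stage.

CIF price: CNY 32587.56

Not relevant to the conversion: origin terminal, inland to port — on the seller under both CFR and CIF; already in the CFR price and stays in the CIF price.
From CFR to CIF, the seller additionally bears: insurance.
CIF price = 32194.67 + 392.89 = 32587.56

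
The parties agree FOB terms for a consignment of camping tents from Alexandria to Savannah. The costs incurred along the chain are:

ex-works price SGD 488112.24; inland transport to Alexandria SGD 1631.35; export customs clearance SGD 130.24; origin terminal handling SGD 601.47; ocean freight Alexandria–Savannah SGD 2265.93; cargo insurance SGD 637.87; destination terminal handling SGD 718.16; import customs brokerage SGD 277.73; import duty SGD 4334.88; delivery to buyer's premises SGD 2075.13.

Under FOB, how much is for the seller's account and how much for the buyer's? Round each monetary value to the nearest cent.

FOB: the seller bears costs until goods are on board at the origin port; the buyer bears freight, insurance and all costs thereafter.
Seller's account: goods 488112.24 + inland to port 1631.35 + export clearance 130.24 + origin terminal 601.47 = 490475.30
Buyer's account: freight 2265.93 + insurance 637.87 + destination terminal 718.16 + brokerage 277.73 + duty 4334.88 + delivery 2075.13 = 10309.70

Seller: SGD 490475.30; buyer: SGD 10309.70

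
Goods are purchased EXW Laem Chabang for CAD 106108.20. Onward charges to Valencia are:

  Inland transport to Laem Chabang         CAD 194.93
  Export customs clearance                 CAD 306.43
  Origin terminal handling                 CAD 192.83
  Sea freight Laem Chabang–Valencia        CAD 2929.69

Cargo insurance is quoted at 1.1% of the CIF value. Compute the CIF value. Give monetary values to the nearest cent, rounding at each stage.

CIF value: CAD 110952.56

Let C be the CIF value. C = EXW price + pre-shipment costs + freight + 1.1% × C
C − 1.1% × C = 106108.20 + 194.93 + 306.43 + 192.83 + 2929.69
0.989 × C = 109732.08
C = 109732.08 / 0.989 = 110952.56
Insurance premium = 1.1% × 110952.56 = 1220.48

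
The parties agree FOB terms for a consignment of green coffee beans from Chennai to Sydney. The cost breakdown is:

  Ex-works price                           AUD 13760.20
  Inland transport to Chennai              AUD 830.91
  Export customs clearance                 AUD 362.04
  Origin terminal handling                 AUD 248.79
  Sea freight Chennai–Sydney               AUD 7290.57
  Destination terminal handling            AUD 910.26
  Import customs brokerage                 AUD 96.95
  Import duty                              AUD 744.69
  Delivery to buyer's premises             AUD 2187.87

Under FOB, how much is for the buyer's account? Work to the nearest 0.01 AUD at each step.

Buyer's account: AUD 11230.34

FOB: the seller bears costs until goods are on board at the origin port; the buyer bears freight, insurance and all costs thereafter.
Seller's account: goods 13760.20 + inland to port 830.91 + export clearance 362.04 + origin terminal 248.79 = 15201.94
Buyer's account: freight 7290.57 + destination terminal 910.26 + brokerage 96.95 + duty 744.69 + delivery 2187.87 = 11230.34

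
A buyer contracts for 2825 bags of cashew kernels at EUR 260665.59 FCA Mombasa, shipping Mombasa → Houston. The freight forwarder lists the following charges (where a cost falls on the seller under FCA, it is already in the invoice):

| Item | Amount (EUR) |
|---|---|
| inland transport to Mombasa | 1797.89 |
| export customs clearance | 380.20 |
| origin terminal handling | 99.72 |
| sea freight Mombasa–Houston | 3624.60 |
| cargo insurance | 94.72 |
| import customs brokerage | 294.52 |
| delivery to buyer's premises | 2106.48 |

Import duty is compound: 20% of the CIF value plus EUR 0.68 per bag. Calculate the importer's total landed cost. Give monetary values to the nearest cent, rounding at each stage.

FCA: the seller delivers export-cleared goods to the carrier; the buyer bears costs from that point.
Already in the invoice (seller's account under FCA): inland to port, export clearance — exclude.
CIF value = FCA price + origin terminal + freight + insurance = 260665.59 + 99.72 + 3624.60 + 94.72 = 264484.63
Ad valorem component: 264484.63 × 20% = 52896.93
Specific component: 2825 × 0.68 = 1921.00
Import duty = 52896.93 + 1921.00 = 54817.93
Buyer bears: origin terminal 99.72 + freight 3624.60 + insurance 94.72 + brokerage 294.52 + delivery 2106.48 + duty 54817.93 = 61037.97
Landed cost = invoice 260665.59 + 61037.97 = 321703.56

Total landed cost: EUR 321703.56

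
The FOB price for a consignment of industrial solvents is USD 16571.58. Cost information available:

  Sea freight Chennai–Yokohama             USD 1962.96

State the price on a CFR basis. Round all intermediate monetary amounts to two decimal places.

From FOB to CFR, the seller additionally bears: freight.
CFR price = 16571.58 + 1962.96 = 18534.54

CFR price: USD 18534.54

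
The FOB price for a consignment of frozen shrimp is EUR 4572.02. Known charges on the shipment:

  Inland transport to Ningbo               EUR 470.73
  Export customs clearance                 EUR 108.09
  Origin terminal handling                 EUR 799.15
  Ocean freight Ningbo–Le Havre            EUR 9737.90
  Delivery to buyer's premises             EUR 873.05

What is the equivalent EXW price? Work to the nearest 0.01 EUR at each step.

EXW price: EUR 3194.05

Not relevant to the conversion: freight, delivery — on the buyer under both terms; not part of either seller's price.
From FOB to EXW, the seller no longer bears: inland to port, export clearance, origin terminal.
EXW price = 4572.02 − 470.73 − 108.09 − 799.15 = 3194.05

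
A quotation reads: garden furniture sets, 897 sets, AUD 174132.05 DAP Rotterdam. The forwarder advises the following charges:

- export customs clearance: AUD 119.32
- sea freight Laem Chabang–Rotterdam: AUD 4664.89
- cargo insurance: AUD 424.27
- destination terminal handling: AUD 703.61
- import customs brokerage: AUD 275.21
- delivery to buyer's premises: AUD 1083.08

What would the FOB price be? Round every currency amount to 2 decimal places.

FOB price: AUD 167256.20

Not relevant to the conversion: export clearance — on the seller under both DAP and FOB; already in the DAP price and stays in the FOB price. brokerage — on the buyer under both terms; not part of either seller's price.
From DAP to FOB, the seller no longer bears: freight, insurance, destination terminal, delivery.
FOB price = 174132.05 − 4664.89 − 424.27 − 703.61 − 1083.08 = 167256.20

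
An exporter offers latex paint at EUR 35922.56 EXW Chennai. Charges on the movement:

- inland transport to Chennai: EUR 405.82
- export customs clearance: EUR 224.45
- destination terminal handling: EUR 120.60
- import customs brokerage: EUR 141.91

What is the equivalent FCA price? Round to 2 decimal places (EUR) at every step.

Not relevant to the conversion: destination terminal, brokerage — on the buyer under both terms; not part of either seller's price.
From EXW to FCA, the seller additionally bears: inland to port, export clearance.
FCA price = 35922.56 + 405.82 + 224.45 = 36552.83

FCA price: EUR 36552.83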